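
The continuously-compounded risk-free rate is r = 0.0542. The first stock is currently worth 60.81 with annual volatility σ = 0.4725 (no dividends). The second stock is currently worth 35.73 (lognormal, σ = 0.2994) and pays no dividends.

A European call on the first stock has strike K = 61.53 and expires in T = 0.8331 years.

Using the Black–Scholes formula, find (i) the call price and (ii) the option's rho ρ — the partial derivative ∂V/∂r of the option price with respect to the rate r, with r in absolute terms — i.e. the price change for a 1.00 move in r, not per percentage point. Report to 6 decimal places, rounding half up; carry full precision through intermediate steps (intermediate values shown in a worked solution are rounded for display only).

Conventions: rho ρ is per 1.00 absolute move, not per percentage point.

σ√T = 0.4725·√0.8331 = 0.431271
d₁ = (ln(S/K) + (r+σ²/2)T) / (σ√T) = (ln(60.81/61.53) + (0.0542+0.4725²/2)·0.8331) / 0.431271 = (-0.011771 + 0.138151) / 0.431271 = 0.293043
d₂ = d₁ − σ√T = 0.293043 − 0.431271 = -0.138229
e^{−rT} = 0.955850
N(d₁) = 0.615255,  N(d₂) = 0.445030
Call price V = S·N(d₁) − K·e^{−rT}·N(d₂) = 37.413668 − 26.173751 = 11.239918
ρ = K·T·e^{−rT}·N(d₂) = 21.805352

price = 11.239918
ρ = 21.805352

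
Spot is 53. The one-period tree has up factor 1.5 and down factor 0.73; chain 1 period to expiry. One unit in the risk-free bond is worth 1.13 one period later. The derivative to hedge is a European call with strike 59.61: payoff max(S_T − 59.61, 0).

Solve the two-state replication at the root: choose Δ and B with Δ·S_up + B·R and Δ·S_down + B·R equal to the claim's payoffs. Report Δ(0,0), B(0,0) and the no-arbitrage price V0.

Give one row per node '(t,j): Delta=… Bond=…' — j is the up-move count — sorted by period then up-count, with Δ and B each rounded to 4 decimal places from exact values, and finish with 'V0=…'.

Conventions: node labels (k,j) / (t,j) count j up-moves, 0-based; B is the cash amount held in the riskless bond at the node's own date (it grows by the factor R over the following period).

(0,0): Delta=0.4874 Bond=-16.6874
V0=9.1438

No-arbitrage ⇒ martingale measure with p* = (R−d)/(u−d) = 0.5195.
Expiry values: V(1,0)=0.0000, V(1,1)=19.8900
  t=0,j=0: stock 53.0000 → up 79.5000 (V=19.8900), down 38.6900 (V=0.0000). Price 9.1438; hedge Δ=0.4874, bond B=-16.6874.
Check: Δ(0,0)·S0 + B(0,0) = 9.1438 = V0.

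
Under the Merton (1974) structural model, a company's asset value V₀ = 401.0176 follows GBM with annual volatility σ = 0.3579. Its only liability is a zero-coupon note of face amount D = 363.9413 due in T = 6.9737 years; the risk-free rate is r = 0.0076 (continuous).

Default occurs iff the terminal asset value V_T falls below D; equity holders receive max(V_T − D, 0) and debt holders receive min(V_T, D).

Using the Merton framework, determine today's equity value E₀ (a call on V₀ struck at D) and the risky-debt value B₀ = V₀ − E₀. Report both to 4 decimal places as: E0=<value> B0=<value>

Apply the equity-as-call identities (strike 363.9413, horizon 6.9737 years):
d₁ = [ln(V₀/D) + (r + σ²/2)T] / (σ√T)
   = [ln(401.0176/363.9413) + (0.0076 + 0.5·0.3579²)·6.9737] / (0.3579·√6.9737)
   = [0.097013 + 0.499639] / 0.945134 = 0.631288
d₂ = d₁ − σ√T = 0.631288 − 0.945134 = -0.313846
N(d₁) = 0.736074,  N(d₂) = 0.376819,  e^(−rT) = 0.948380
E₀ = V₀·N(d₁) − D·e^(−rT)·N(d₂)
   = 401.0176·0.736074 − 363.9413·0.948380·0.376819 = 165.117749
B₀ = V₀ − E₀ = 401.0176 − 165.117749 = 235.899851

E0=165.1177 B0=235.8999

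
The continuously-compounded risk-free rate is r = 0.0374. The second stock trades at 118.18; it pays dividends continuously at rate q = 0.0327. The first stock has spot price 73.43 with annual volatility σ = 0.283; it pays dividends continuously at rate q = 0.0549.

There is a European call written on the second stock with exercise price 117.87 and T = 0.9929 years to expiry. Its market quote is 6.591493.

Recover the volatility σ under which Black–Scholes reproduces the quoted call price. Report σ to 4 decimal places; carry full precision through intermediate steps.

sigma = 0.1362

At σ = 0.1362 the Black–Scholes value reproduces the quote:
σ√T = 0.1362·√0.9929 = 0.135716
d₁ = (ln(S/K) + (r−q+σ²/2)T) / (σ√T) = (ln(118.18/117.87) + (0.0374−0.0327+0.1362²/2)·0.9929) / 0.135716 = (0.002627 + 0.013876) / 0.135716 = 0.121597
d₂ = d₁ − σ√T = 0.121597 − 0.135716 = -0.014119
e^{−rT} = 0.963547
e^{−qT} = 0.968054
N(d₁) = 0.548391,  N(d₂) = 0.494368
V = S·e^{−qT}·N(d₁) − K·e^{−rT}·N(d₂) = 62.738410 − 56.146917 = 6.591493 (equal to the quote); since ∂V/∂σ > 0 for all σ, the implied volatility is unique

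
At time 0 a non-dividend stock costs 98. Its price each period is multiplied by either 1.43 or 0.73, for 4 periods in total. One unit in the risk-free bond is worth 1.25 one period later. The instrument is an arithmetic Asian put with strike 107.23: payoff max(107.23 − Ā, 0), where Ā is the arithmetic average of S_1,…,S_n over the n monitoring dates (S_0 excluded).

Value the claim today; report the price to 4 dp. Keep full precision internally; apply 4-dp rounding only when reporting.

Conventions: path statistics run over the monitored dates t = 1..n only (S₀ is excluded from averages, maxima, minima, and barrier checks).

price = 1.6097

With p* = (R−d)/(u−d) = 0.7429, sum probability × payoff across the paths and divide by R^4.
Enumerate all 2^4 = 16 price paths (U = up ×1.43, D = down ×0.73); each path with k up-moves has probability p*^k·(1−p*)^(4−k).
DDDD: Ā=47.4295, payoff=59.8005, prob=0.004372
UDDD: Ā=92.9099, payoff=14.3201, prob=0.012631
DUDD: Ā=75.7599, payoff=31.4701, prob=0.012631
UUDD: Ā=148.4064, payoff=0.0000, prob=0.036489
DDUD: Ā=63.2404, payoff=43.9896, prob=0.012631
UDUD: Ā=123.8819, payoff=0.0000, prob=0.036489
DUUD: Ā=106.7319, payoff=0.4981, prob=0.036489
UUUD: Ā=209.0776, payoff=0.0000, prob=0.105412
DDDU: Ā=54.1012, payoff=53.1288, prob=0.012631
UDDU: Ā=105.9790, payoff=1.2510, prob=0.036489
DUDU: Ā=88.8290, payoff=18.4010, prob=0.036489
UUDU: Ā=174.0075, payoff=0.0000, prob=0.105412
DDUU: Ā=76.3095, payoff=30.9205, prob=0.036489
UDUU: Ā=149.4830, payoff=0.0000, prob=0.105412
DUUU: Ā=132.3330, payoff=0.0000, prob=0.105412
UUUU: Ā=259.2277, payoff=0.0000, prob=0.304524
Price = Σ prob·payoff / R^4 = 3.930002 / 2.441406 = 1.6097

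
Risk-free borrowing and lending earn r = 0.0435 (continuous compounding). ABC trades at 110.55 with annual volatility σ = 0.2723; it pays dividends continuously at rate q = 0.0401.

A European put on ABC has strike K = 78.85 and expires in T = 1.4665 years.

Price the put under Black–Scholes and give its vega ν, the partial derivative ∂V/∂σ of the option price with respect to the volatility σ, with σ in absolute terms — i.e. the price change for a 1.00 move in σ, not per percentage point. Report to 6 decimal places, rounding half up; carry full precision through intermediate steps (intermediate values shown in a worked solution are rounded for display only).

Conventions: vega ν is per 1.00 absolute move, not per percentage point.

price = 2.215336
ν = 24.371910

σ√T = 0.2723·√1.4665 = 0.329753
d₁ = (ln(S/K) + (r−q+σ²/2)T) / (σ√T) = (ln(110.55/78.85) + (0.0435−0.0401+0.2723²/2)·1.4665) / 0.329753 = (0.337921 + 0.059355) / 0.329753 = 1.204766
d₂ = d₁ − σ√T = 1.204766 − 0.329753 = 0.875013
e^{−rT} = 0.938199
e^{−qT} = 0.942889
N(−d₁) = 0.114147,  N(−d₂) = 0.190783
Put price V = K·e^{−rT}·N(−d₂) − S·e^{−qT}·N(−d₁) = 14.113584 − 11.898248 = 2.215336
φ(d₁) = (1/√(2π))·e^{−d₁²/2} = 0.193076
ν = S·e^{−qT}·φ(d₁)·√T = 24.371910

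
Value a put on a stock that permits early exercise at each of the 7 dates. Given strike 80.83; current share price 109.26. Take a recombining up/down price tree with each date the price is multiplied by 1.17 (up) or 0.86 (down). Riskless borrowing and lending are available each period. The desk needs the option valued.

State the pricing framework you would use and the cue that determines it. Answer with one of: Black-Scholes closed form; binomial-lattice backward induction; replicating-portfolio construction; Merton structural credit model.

Key observation: early exercise of the strike-80.83 put must be checked at each of the 7 dates (spot 109.26), which forces a node-by-node comparison of intrinsic and continuation value backward from expiry.

framework: binomial-lattice backward induction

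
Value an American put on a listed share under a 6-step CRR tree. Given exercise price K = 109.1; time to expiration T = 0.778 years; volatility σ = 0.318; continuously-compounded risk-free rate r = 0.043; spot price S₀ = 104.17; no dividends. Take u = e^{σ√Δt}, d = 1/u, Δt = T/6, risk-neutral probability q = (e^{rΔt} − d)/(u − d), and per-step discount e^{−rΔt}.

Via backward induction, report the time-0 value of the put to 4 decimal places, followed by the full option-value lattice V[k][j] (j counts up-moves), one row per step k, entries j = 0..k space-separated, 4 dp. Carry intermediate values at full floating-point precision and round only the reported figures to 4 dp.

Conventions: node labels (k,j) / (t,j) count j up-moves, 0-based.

price = 13.0587
tree:
13.0587
18.9273 7.2372
26.4190 11.5210 2.9619
35.2160 17.7695 5.2957 0.6216
43.2100 26.2522 9.3424 1.2396 0.0000
50.3391 35.2160 16.2008 2.4721 0.0000 0.0000
56.6968 43.2100 26.2522 4.9300 0.0000 0.0000 0.0000

Δt=0.12967, u=1.12132, d=0.89180, q=0.49576, disc=e^(-rΔt)=0.99444
k=6 terminal: V=max(K-S,0) → 56.6968 43.2100 26.2522 4.9300 0.0000 0.0000 0.0000
k=5: j=0 S=58.7609 intr=50.3391 cont=49.7325 V=50.3391[EX]; j=1 S=73.8840 intr=35.2160 cont=34.6094 V=35.2160[EX]; j=2 S=92.8992 intr=16.2008 cont=15.5942 V=16.2008[EX]; j=3 S=116.8082 intr=0.0000 cont=2.4721 V=2.4721[hold]; j=4 S=146.8707 intr=0.0000 cont=0.0000 V=0.0000[hold]; j=5 S=184.6702 intr=0.0000 cont=0.0000 V=0.0000[hold]
k=4: j=0 S=65.8900 intr=43.2100 cont=42.6034 V=43.2100[EX]; j=1 S=82.8478 intr=26.2522 cont=25.6456 V=26.2522[EX]; j=2 S=104.1700 intr=4.9300 cont=9.3424 V=9.3424[hold]; j=3 S=130.9798 intr=0.0000 cont=1.2396 V=1.2396[hold]; j=4 S=164.6895 intr=0.0000 cont=0.0000 V=0.0000[hold]
k=3: j=0 S=73.8840 intr=35.2160 cont=34.6094 V=35.2160[EX]; j=1 S=92.8992 intr=16.2008 cont=17.7695 V=17.7695[hold]; j=2 S=116.8082 intr=0.0000 cont=5.2957 V=5.2957[hold]; j=3 S=146.8707 intr=0.0000 cont=0.6216 V=0.6216[hold]
k=2: j=0 S=82.8478 intr=26.2522 cont=26.4190 V=26.4190[hold]; j=1 S=104.1700 intr=4.9300 cont=11.5210 V=11.5210[hold]; j=2 S=130.9798 intr=0.0000 cont=2.9619 V=2.9619[hold]
k=1: j=0 S=92.8992 intr=16.2008 cont=18.9273 V=18.9273[hold]; j=1 S=116.8082 intr=0.0000 cont=7.2372 V=7.2372[hold]
k=0: j=0 S=104.1700 intr=4.9300 cont=13.0587 V=13.0587[hold]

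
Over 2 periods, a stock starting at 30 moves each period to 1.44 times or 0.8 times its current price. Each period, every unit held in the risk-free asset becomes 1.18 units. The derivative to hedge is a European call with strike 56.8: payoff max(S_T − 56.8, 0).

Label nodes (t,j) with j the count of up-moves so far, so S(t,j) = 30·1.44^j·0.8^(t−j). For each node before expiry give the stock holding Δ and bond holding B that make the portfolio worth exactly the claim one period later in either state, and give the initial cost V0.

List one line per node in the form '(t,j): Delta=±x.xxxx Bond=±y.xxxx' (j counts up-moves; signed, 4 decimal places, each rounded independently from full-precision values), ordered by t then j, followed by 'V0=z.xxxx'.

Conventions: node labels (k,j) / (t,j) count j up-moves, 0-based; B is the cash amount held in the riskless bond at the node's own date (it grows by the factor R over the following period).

(0,0): Delta=0.1417 Bond=-2.8826
(1,0): Delta=0.0000 Bond=0.0000
(1,1): Delta=0.1956 Bond=-5.7288
V0=1.3692

Risk-neutral probability p* = (R−d)/(u−d) = (1.18−0.8)/(1.44−0.8) = 0.5937.
At maturity the claim pays: V(2,0)=0.0000, V(2,1)=0.0000, V(2,2)=5.4080
(1,0): S=24.0000. Δ = (V_up−V_dn)/(S_up−S_dn) = (0.0000−0.0000)/(34.5600−19.2000) = 0.0000. V = [p*·0.0000 + (1−p*)·0.0000]/1.18 = 0.0000. B = V − Δ·S = 0.0000.
(1,1): S=43.2000. Δ = (V_up−V_dn)/(S_up−S_dn) = (5.4080−0.0000)/(62.2080−34.5600) = 0.1956. V = [p*·5.4080 + (1−p*)·0.0000]/1.18 = 2.7212. B = V − Δ·S = -5.7288.
(0,0): S=30.0000. Δ = (V_up−V_dn)/(S_up−S_dn) = (2.7212−0.0000)/(43.2000−24.0000) = 0.1417. V = [p*·2.7212 + (1−p*)·0.0000]/1.18 = 1.3692. B = V − Δ·S = -2.8826.
Sanity check at the root: Δ(0,0)·S0 + B(0,0) reproduces V0 = 1.3692.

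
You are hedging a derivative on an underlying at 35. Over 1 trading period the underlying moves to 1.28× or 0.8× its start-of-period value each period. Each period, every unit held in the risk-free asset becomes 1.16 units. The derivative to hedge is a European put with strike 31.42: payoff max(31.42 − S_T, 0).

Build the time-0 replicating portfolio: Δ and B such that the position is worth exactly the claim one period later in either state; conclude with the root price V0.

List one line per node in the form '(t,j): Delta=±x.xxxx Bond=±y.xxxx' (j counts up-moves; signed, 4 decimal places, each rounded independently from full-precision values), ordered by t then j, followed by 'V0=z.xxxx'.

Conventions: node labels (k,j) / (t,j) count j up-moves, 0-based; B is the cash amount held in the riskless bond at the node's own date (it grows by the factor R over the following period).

No-arbitrage ⇒ martingale measure with p* = (R−d)/(u−d) = 0.7500.
Payoffs at expiry: V(1,0)=3.4200, V(1,1)=0.0000
Node (0,0) S=35.0000: V=(p*·0.0000+(1−p*)·3.4200)/1.16=0.7371; Δ=(0.0000−3.4200)/(44.8000−28.0000)=-0.2036; B=V−Δ·S=7.8621
Verification: the root portfolio costs Δ(0,0)·S0 + B(0,0) = 0.7371, matching V0.

(0,0): Delta=-0.2036 Bond=7.8621
V0=0.7371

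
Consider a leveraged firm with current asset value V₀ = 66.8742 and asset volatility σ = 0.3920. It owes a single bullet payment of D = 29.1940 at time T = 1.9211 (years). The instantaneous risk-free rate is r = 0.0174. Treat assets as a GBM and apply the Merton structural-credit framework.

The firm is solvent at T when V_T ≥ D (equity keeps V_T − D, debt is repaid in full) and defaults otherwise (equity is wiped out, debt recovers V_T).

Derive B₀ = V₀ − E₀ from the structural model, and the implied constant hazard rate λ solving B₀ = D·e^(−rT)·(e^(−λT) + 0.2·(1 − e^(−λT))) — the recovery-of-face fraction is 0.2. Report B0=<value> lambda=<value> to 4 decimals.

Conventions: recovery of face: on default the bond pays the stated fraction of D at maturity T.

B0=27.6837 lambda=0.0128

With assets at 66.8742 and a single debt payment of 29.1940 at 1.9211 years:
d₁ = [ln(V₀/D) + (r + σ²/2)T] / (σ√T)
   = [ln(66.8742/29.1940) + (0.0174 + 0.5·0.3920²)·1.9211] / (0.3920·√1.9211)
   = [0.828850 + 0.181029] / 0.543327 = 1.858696
d₂ = d₁ − σ√T = 1.858696 − 0.543327 = 1.315369
N(d₁) = 0.968465,  N(d₂) = 0.905807,  e^(−rT) = 0.967125
E₀ = V₀·N(d₁) − D·e^(−rT)·N(d₂)
   = 66.8742·0.968465 − 29.1940·0.967125·0.905807 = 39.190523
B₀ = V₀ − E₀ = 66.8742 − 39.190523 = 27.683677
e^(−λT) = (B₀·e^(rT)/D − 0.2)/(1 − 0.2) = (27.6837·1.033992/29.1940 − 0.2)/0.8 = 0.97562544
λ = −ln(0.97562544)/1.9211 = 0.012845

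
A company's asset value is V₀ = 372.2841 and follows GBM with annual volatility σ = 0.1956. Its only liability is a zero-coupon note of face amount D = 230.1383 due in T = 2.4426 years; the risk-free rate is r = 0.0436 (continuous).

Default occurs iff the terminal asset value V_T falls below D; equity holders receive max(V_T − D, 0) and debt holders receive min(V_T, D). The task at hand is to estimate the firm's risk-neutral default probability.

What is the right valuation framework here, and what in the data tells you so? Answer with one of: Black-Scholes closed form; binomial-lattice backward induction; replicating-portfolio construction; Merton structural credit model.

Key observation: assets follow a GBM and default happens iff V_T < 230.1383; valuing claims on that split (equity as a call, risky debt as the residual) is the structural model's definition.

framework: Merton structural credit model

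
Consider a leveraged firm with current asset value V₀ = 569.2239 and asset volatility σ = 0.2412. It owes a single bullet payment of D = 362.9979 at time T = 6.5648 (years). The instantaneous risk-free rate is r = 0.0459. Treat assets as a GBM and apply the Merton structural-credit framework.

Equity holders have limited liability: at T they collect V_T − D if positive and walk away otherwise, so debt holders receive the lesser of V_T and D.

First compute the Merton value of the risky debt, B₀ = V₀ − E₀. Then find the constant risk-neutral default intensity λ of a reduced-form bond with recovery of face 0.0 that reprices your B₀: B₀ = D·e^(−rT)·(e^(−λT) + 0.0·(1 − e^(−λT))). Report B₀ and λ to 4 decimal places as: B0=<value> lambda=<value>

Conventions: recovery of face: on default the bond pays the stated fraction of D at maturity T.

B0=255.8466 lambda=0.0074

Equity is a call on the firm's assets struck at D = 362.9979:
d₁ = [ln(V₀/D) + (r + σ²/2)T] / (σ√T)
   = [ln(569.2239/362.9979) + (0.0459 + 0.5·0.2412²)·6.5648] / (0.2412·√6.5648)
   = [0.449877 + 0.492286] / 0.617999 = 1.524537
d₂ = d₁ − σ√T = 1.524537 − 0.617999 = 0.906537
N(d₁) = 0.936313,  N(d₂) = 0.817674,  e^(−rT) = 0.739838
E₀ = V₀·N(d₁) − D·e^(−rT)·N(d₂)
   = 569.2239·0.936313 − 362.9979·0.739838·0.817674 = 313.377303
B₀ = V₀ − E₀ = 569.2239 − 313.377303 = 255.846597
e^(−λT) = (B₀·e^(rT)/D − 0)/(1 − 0) = (255.8466·1.351648/362.9979 − 0)/1 = 0.95266240
λ = −ln(0.95266240)/6.5648 = 0.007387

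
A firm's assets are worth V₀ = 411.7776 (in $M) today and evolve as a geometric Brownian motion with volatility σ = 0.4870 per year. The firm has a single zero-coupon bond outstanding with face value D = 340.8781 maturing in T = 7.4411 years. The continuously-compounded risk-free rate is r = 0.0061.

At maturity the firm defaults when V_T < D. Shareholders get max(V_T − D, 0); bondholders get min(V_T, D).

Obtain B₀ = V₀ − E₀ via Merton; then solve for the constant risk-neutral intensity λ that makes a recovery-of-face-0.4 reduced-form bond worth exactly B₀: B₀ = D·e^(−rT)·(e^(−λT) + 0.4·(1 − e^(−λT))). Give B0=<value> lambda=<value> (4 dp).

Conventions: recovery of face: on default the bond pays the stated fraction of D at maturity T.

B0=184.3766 lambda=0.1727

With assets at 411.7776 and a single debt payment of 340.8781 at 7.4411 years:
d₁ = [ln(V₀/D) + (r + σ²/2)T] / (σ√T)
   = [ln(411.7776/340.8781) + (0.0061 + 0.5·0.4870²)·7.4411] / (0.4870·√7.4411)
   = [0.188958 + 0.927790] / 1.328457 = 0.840636
d₂ = d₁ − σ√T = 0.840636 − 1.328457 = -0.487822
N(d₁) = 0.799724,  N(d₂) = 0.312838,  e^(−rT) = 0.955624
E₀ = V₀·N(d₁) − D·e^(−rT)·N(d₂)
   = 411.7776·0.799724 − 340.8781·0.955624·0.312838 = 227.400973
B₀ = V₀ − E₀ = 411.7776 − 227.400973 = 184.376627
e^(−λT) = (B₀·e^(rT)/D − 0.4)/(1 − 0.4) = (184.3766·1.046437/340.8781 − 0.4)/0.6 = 0.27667363
λ = −ln(0.27667363)/7.4411 = 0.172678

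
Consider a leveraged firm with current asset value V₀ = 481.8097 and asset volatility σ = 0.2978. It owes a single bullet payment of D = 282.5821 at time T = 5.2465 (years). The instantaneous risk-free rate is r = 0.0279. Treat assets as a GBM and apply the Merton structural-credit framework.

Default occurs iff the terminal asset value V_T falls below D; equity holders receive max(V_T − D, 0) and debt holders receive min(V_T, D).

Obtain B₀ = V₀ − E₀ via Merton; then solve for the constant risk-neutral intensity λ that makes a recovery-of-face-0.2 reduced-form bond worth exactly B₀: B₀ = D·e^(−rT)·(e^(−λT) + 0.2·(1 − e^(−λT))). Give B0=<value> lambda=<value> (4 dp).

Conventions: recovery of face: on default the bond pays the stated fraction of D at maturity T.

Equity is a call on the firm's assets struck at D = 282.5821:
d₁ = [ln(V₀/D) + (r + σ²/2)T] / (σ√T)
   = [ln(481.8097/282.5821) + (0.0279 + 0.5·0.2978²)·5.2465] / (0.2978·√5.2465)
   = [0.533580 + 0.379020] / 0.682118 = 1.337892
d₂ = d₁ − σ√T = 1.337892 − 0.682118 = 0.655774
N(d₁) = 0.909534,  N(d₂) = 0.744015,  e^(−rT) = 0.863832
E₀ = V₀·N(d₁) − D·e^(−rT)·N(d₂)
   = 481.8097·0.909534 − 282.5821·0.863832·0.744015 = 256.605769
B₀ = V₀ − E₀ = 481.8097 − 256.605769 = 225.203931
e^(−λT) = (B₀·e^(rT)/D − 0.2)/(1 − 0.2) = (225.2039·1.157633/282.5821 − 0.2)/0.8 = 0.90321995
λ = −ln(0.90321995)/5.2465 = 0.019401

B0=225.2039 lambda=0.0194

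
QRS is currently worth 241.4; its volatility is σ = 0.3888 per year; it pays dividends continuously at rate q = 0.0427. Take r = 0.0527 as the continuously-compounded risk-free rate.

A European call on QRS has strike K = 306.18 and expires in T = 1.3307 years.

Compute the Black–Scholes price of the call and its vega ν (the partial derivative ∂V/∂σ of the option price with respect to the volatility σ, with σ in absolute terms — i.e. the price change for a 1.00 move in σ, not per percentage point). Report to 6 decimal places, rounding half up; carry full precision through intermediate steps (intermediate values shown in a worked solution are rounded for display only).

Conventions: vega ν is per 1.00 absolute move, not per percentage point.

σ√T = 0.3888·√1.3307 = 0.448504
d₁ = (ln(S/K) + (r−q+σ²/2)T) / (σ√T) = (ln(241.4/306.18) + (0.0527−0.0427+0.3888²/2)·1.3307) / 0.448504 = (-0.237718 + 0.113885) / 0.448504 = -0.276102
d₂ = d₁ − σ√T = -0.276102 − 0.448504 = -0.724606
e^{−rT} = 0.932275
e^{−qT} = 0.944763
N(d₁) = 0.391235,  N(d₂) = 0.234347
Call price V = S·e^{−qT}·N(d₁) − K·e^{−rT}·N(d₂) = 89.227298 − 66.892858 = 22.334440
φ(d₁) = (1/√(2π))·e^{−d₁²/2} = 0.384022
ν = S·e^{−qT}·φ(d₁)·√T = 101.031489

price = 22.334440
ν = 101.031489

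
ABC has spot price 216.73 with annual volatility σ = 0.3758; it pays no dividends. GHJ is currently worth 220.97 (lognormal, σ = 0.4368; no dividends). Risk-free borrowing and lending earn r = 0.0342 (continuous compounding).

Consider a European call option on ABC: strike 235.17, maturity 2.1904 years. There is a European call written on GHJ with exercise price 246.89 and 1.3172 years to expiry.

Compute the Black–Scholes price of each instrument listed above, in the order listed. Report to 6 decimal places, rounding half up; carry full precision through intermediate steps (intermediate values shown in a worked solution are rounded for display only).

[ABC call K=235.17]
σ√T = 0.3758·√2.1904 = 0.556184
d₁ = (ln(S/K) + (r+σ²/2)T) / (σ√T) = (ln(216.73/235.17) + (0.0342+0.3758²/2)·2.1904) / 0.556184 = (-0.081656 + 0.229582) / 0.556184 = 0.265965
d₂ = d₁ − σ√T = 0.265965 − 0.556184 = -0.290219
e^{−rT} = 0.927825
N(d₁) = 0.604867,  N(d₂) = 0.385824
price = S·N(d₁) − K·e^{−rT}·N(d₂) = 131.092838 − 84.185633 = 46.907205
[GHJ call K=246.89]
σ√T = 0.4368·√1.3172 = 0.501312
d₁ = (ln(S/K) + (r+σ²/2)T) / (σ√T) = (ln(220.97/246.89) + (0.0342+0.4368²/2)·1.3172) / 0.501312 = (-0.110916 + 0.170705) / 0.501312 = 0.119266
d₂ = d₁ − σ√T = 0.119266 − 0.501312 = -0.382047
e^{−rT} = 0.955951
N(d₁) = 0.547468,  N(d₂) = 0.351213
price = S·N(d₁) − K·e^{−rT}·N(d₂) = 120.973909 − 82.891558 = 38.082351

price(ABC call K=235.17) = 46.907205
price(GHJ call K=246.89) = 38.082351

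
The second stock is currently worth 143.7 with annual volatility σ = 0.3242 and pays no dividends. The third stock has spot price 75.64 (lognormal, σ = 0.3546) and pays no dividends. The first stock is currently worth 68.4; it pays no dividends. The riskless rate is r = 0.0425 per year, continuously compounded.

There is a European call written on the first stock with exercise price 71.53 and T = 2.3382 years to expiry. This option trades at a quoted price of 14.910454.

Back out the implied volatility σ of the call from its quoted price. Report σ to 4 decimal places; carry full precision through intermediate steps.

At σ = 0.3237 the Black–Scholes value reproduces the quote:
σ√T = 0.3237·√2.3382 = 0.494975
d₁ = (ln(S/K) + (r+σ²/2)T) / (σ√T) = (ln(68.4/71.53) + (0.0425+0.3237²/2)·2.3382) / 0.494975 = (-0.044744 + 0.221874) / 0.494975 = 0.357856
d₂ = d₁ − σ√T = 0.357856 − 0.494975 = -0.137120
e^{−rT} = 0.905404
N(d₁) = 0.639774,  N(d₂) = 0.445468
V = S·N(d₁) − K·e^{−rT}·N(d₂) = 43.760561 − 28.850108 = 14.910454 (the quoted price), and the Black–Scholes price is strictly increasing in σ, so σ is unique

sigma = 0.3237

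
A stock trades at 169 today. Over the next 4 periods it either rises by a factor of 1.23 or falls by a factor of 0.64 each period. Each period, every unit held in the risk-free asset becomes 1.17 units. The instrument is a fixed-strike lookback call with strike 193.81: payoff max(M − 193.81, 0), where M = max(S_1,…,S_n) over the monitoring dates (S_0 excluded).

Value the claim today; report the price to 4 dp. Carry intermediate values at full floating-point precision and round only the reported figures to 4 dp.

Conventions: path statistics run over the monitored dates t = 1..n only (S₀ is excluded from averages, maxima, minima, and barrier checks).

price = 75.5058

Under the martingale measure an up-move has probability p* = 0.8983; value the claim as the probability-weighted average of per-path payoffs, discounted 4 periods at R = 1.17.
Enumerate all 2^4 = 16 price paths (U = up ×1.23, D = down ×0.64); each path with k up-moves has probability p*^k·(1−p*)^(4−k).
DDDD: M=108.1600, payoff=0.0000, prob=0.000107
UDDD: M=207.8700, payoff=14.0600, prob=0.000945
DUDD: M=133.0368, payoff=0.0000, prob=0.000945
UUDD: M=255.6801, payoff=61.8701, prob=0.008345
DDUD: M=108.1600, payoff=0.0000, prob=0.000945
UDUD: M=207.8700, payoff=14.0600, prob=0.008345
DUUD: M=163.6353, payoff=0.0000, prob=0.008345
UUUD: M=314.4865, payoff=120.6765, prob=0.073718
DDDU: M=108.1600, payoff=0.0000, prob=0.000945
UDDU: M=207.8700, payoff=14.0600, prob=0.008345
DUDU: M=133.0368, payoff=0.0000, prob=0.008345
UUDU: M=255.6801, payoff=61.8701, prob=0.073718
DDUU: M=108.1600, payoff=0.0000, prob=0.008345
UDUU: M=207.8700, payoff=14.0600, prob=0.073718
DUUU: M=201.2714, payoff=7.4614, prob=0.073718
UUUU: M=386.8184, payoff=193.0084, prob=0.651172
Price = Σ prob·payoff / R^4 = 141.489273 / 1.873887 = 75.5058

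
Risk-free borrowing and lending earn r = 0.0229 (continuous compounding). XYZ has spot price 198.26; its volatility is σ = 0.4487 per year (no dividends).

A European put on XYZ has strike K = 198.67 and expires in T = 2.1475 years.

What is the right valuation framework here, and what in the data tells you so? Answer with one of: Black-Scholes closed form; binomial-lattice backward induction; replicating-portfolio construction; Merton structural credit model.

framework: Black-Scholes closed form

Key observation: a European-exercise option on XYZ struck at 198.67 — a GBM underlying with constant parameters — admits an analytic price: the data contain no early exercise, no discrete tree, no debt structure.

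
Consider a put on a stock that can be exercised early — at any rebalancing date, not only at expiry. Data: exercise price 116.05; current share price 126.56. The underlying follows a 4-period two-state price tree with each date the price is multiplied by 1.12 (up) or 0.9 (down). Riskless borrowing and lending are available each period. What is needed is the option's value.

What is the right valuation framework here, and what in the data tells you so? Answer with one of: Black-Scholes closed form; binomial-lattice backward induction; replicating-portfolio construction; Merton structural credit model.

Key observation: with exercise allowed before expiry on a discrete up/down model (4 steps from spot 126.56), the strike-116.05 put's value must be rolled back through the tree testing early exercise at each node.

framework: binomial-lattice backward induction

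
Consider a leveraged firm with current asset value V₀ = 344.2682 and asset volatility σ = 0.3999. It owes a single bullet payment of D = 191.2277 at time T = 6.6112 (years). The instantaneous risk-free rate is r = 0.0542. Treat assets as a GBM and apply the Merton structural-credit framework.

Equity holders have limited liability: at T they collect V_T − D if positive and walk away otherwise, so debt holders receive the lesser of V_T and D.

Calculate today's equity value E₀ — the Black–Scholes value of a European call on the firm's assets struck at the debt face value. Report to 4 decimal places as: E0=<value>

With assets at 344.2682 and a single debt payment of 191.2277 at 6.6112 years:
d₁ = [ln(V₀/D) + (r + σ²/2)T] / (σ√T)
   = [ln(344.2682/191.2277) + (0.0542 + 0.5·0.3999²)·6.6112] / (0.3999·√6.6112)
   = [0.587956 + 0.886959] / 1.028233 = 1.434417
d₂ = d₁ − σ√T = 1.434417 − 1.028233 = 0.406184
N(d₁) = 0.924273,  N(d₂) = 0.657696,  e^(−rT) = 0.698844
E₀ = V₀·N(d₁) − D·e^(−rT)·N(d₂)
   = 344.2682·0.924273 − 191.2277·0.698844·0.657696 = 230.304428

E0=230.3044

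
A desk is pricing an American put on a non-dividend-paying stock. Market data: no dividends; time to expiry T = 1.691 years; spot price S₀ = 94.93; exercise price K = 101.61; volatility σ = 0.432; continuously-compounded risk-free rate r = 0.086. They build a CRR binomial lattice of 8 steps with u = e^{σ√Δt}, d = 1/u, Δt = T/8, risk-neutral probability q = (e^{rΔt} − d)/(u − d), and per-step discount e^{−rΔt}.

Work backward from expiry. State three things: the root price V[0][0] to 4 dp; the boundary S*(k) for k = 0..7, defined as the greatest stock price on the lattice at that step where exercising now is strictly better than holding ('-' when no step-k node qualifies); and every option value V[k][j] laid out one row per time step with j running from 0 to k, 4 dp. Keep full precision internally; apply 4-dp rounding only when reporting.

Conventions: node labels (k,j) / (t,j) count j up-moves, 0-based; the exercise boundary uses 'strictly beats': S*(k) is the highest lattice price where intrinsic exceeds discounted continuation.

params: Δt=0.21138 u=1.21971 d=0.81987 q=0.49639 e^(-rΔt)=0.98199
t_8 payoffs: 82.2303 72.7789 58.7181 37.7999 6.6800 0.0000 0.0000 0.0000 0.0000
t_7: node(7,0) S=23.6376 payoff=77.9724 vs cont=76.1420 → 77.9724 [stop]  node(7,1) S=35.1656 payoff=66.4444 vs cont=64.6140 → 66.4444 [stop]  node(7,2) S=52.3157 payoff=49.2943 vs cont=47.4639 → 49.2943 [stop]  node(7,3) S=77.8299 payoff=23.7801 vs cont=21.9497 → 23.7801 [stop]  node(7,4) S=115.7872 payoff=0.0000 vs cont=3.3035 → 3.3035 [wait]  node(7,5) S=172.2562 payoff=0.0000 vs cont=0.0000 → 0.0000 [wait]  node(7,6) S=256.2648 payoff=0.0000 vs cont=0.0000 → 0.0000 [wait]  node(7,7) S=381.2442 payoff=0.0000 vs cont=0.0000 → 0.0000 [wait]  ⇒ S*(7)=77.8299
t_6: node(6,0) S=28.8311 payoff=72.7789 vs cont=70.9485 → 72.7789 [stop]  node(6,1) S=42.8919 payoff=58.7181 vs cont=56.8877 → 58.7181 [stop]  node(6,2) S=63.8101 payoff=37.7999 vs cont=35.9695 → 37.7999 [stop]  node(6,3) S=94.9300 payoff=6.6800 vs cont=13.3705 → 13.3705 [wait]  node(6,4) S=141.2270 payoff=0.0000 vs cont=1.6337 → 1.6337 [wait]  node(6,5) S=210.1028 payoff=0.0000 vs cont=0.0000 → 0.0000 [wait]  node(6,6) S=312.5691 payoff=0.0000 vs cont=0.0000 → 0.0000 [wait]  ⇒ S*(6)=63.8101
t_5: node(5,0) S=35.1656 payoff=66.4444 vs cont=64.6140 → 66.4444 [stop]  node(5,1) S=52.3157 payoff=49.2943 vs cont=47.4639 → 49.2943 [stop]  node(5,2) S=77.8299 payoff=23.7801 vs cont=25.2110 → 25.2110 [wait]  node(5,3) S=115.7872 payoff=0.0000 vs cont=7.4086 → 7.4086 [wait]  node(5,4) S=172.2562 payoff=0.0000 vs cont=0.8079 → 0.8079 [wait]  node(5,5) S=256.2648 payoff=0.0000 vs cont=0.0000 → 0.0000 [wait]  ⇒ S*(5)=52.3157
t_4: node(4,0) S=42.8919 payoff=58.7181 vs cont=56.8877 → 58.7181 [stop]  node(4,1) S=63.8101 payoff=37.7999 vs cont=36.6670 → 37.7999 [stop]  node(4,2) S=94.9300 payoff=6.6800 vs cont=16.0791 → 16.0791 [wait]  node(4,3) S=141.2270 payoff=0.0000 vs cont=4.0577 → 4.0577 [wait]  node(4,4) S=210.1028 payoff=0.0000 vs cont=0.3996 → 0.3996 [wait]  ⇒ S*(4)=63.8101
t_3: node(3,0) S=52.3157 payoff=49.2943 vs cont=47.4639 → 49.2943 [stop]  node(3,1) S=77.8299 payoff=23.7801 vs cont=26.5313 → 26.5313 [wait]  node(3,2) S=115.7872 payoff=0.0000 vs cont=9.9297 → 9.9297 [wait]  node(3,3) S=172.2562 payoff=0.0000 vs cont=2.2014 → 2.2014 [wait]  ⇒ S*(3)=52.3157
t_2: node(2,0) S=63.8101 payoff=37.7999 vs cont=37.3106 → 37.7999 [stop]  node(2,1) S=94.9300 payoff=6.6800 vs cont=17.9610 → 17.9610 [wait]  node(2,2) S=141.2270 payoff=0.0000 vs cont=5.9837 → 5.9837 [wait]  ⇒ S*(2)=63.8101
t_1: node(1,0) S=77.8299 payoff=23.7801 vs cont=27.4486 → 27.4486 [wait]  node(1,1) S=115.7872 payoff=0.0000 vs cont=11.7991 → 11.7991 [wait]  ⇒ S*(1)=-
t_0: node(0,0) S=94.9300 payoff=6.6800 vs cont=19.3259 → 19.3259 [wait]  ⇒ S*(0)=-

price = 19.3259
boundary = - - 63.8101 52.3157 63.8101 52.3157 63.8101 77.8299
tree:
19.3259
27.4486 11.7991
37.7999 17.9610 5.9837
49.2943 26.5313 9.9297 2.2014
58.7181 37.7999 16.0791 4.0577 0.3996
66.4444 49.2943 25.2110 7.4086 0.8079 0.0000
72.7789 58.7181 37.7999 13.3705 1.6337 0.0000 0.0000
77.9724 66.4444 49.2943 23.7801 3.3035 0.0000 0.0000 0.0000
82.2303 72.7789 58.7181 37.7999 6.6800 0.0000 0.0000 0.0000 0.0000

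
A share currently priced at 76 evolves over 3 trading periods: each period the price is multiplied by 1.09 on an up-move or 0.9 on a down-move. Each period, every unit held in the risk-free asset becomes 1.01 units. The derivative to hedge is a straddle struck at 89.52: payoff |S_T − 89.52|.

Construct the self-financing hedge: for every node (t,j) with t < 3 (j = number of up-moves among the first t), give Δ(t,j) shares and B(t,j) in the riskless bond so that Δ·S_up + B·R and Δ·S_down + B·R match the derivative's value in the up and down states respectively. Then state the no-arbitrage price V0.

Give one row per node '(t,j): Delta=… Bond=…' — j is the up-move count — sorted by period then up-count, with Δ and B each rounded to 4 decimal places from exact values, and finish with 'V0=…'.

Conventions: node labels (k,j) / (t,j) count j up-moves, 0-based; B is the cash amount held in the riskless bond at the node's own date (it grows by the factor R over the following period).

(0,0): Delta=-0.5949 Bond=59.4506
(1,0): Delta=-1.0000 Bond=87.7561
(1,1): Delta=-0.3516 Bond=39.8917
(2,0): Delta=-1.0000 Bond=88.6337
(2,1): Delta=-1.0000 Bond=88.6337
(2,2): Delta=0.0378 Bond=5.1320
V0=14.2406

The replicating-portfolio and risk-neutral prices coincide; use p* = (1.01−0.9)/(1.09−0.9) = 0.5789 for the latter.
Payoffs at expiry: V(3,0)=34.1160, V(3,1)=22.4196, V(3,2)=8.2540, V(3,3)=8.9022
(2,0): S=61.5600. Δ = (V_up−V_dn)/(S_up−S_dn) = (22.4196−34.1160)/(67.1004−55.4040) = -1.0000. V = [p*·22.4196 + (1−p*)·34.1160]/1.01 = 27.0737. B = V − Δ·S = 88.6337.
(2,1): S=74.5560. Δ = (V_up−V_dn)/(S_up−S_dn) = (8.2540−22.4196)/(81.2660−67.1004) = -1.0000. V = [p*·8.2540 + (1−p*)·22.4196]/1.01 = 14.0777. B = V − Δ·S = 88.6337.
(2,2): S=90.2956. Δ = (V_up−V_dn)/(S_up−S_dn) = (8.9022−8.2540)/(98.4222−81.2660) = 0.0378. V = [p*·8.9022 + (1−p*)·8.2540]/1.01 = 8.5438. B = V − Δ·S = 5.1320.
(1,0): S=68.4000. Δ = (V_up−V_dn)/(S_up−S_dn) = (14.0777−27.0737)/(74.5560−61.5600) = -1.0000. V = [p*·14.0777 + (1−p*)·27.0737]/1.01 = 19.3561. B = V − Δ·S = 87.7561.
(1,1): S=82.8400. Δ = (V_up−V_dn)/(S_up−S_dn) = (8.5438−14.0777)/(90.2956−74.5560) = -0.3516. V = [p*·8.5438 + (1−p*)·14.0777]/1.01 = 10.7662. B = V − Δ·S = 39.8917.
(0,0): S=76.0000. Δ = (V_up−V_dn)/(S_up−S_dn) = (10.7662−19.3561)/(82.8400−68.4000) = -0.5949. V = [p*·10.7662 + (1−p*)·19.3561]/1.01 = 14.2406. B = V − Δ·S = 59.4506.
Sanity check at the root: Δ(0,0)·S0 + B(0,0) reproduces V0 = 14.2406.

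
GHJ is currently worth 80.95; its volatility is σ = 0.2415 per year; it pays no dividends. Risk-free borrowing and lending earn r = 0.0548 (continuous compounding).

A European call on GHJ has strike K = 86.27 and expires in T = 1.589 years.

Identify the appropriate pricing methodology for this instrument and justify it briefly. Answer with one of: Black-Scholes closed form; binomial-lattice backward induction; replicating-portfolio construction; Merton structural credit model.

Key observation: the strike-86.27 call on GHJ is European-exercise on a continuously-modelled lognormal underlying, so its value is a single closed-form evaluation.

framework: Black-Scholes closed form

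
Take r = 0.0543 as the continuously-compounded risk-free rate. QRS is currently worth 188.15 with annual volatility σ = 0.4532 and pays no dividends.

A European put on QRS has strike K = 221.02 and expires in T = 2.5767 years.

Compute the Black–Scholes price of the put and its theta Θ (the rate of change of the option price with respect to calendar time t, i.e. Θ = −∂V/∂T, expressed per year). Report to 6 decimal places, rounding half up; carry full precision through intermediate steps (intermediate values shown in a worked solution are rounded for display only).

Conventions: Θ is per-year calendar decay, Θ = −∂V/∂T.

σ√T = 0.4532·√2.5767 = 0.727481
d₁ = (ln(S/K) + (r+σ²/2)T) / (σ√T) = (ln(188.15/221.02) + (0.0543+0.4532²/2)·2.5767) / 0.727481 = (-0.161014 + 0.404529) / 0.727481 = 0.334738
d₂ = d₁ − σ√T = 0.334738 − 0.727481 = -0.392743
e^{−rT} = 0.869432
N(−d₁) = 0.368911,  N(−d₂) = 0.652745
Put price V = K·e^{−rT}·N(−d₂) − S·N(−d₁) = 125.432823 − 69.410672 = 56.022151
φ(d₁) = (1/√(2π))·e^{−d₁²/2} = 0.377206
Θ = −S·φ(d₁)·σ/(2√T) + r·K·e^{−rT}·N(−d₂) = −10.018692 + 6.811002 = -3.207690

price = 56.022151
Θ = -3.207690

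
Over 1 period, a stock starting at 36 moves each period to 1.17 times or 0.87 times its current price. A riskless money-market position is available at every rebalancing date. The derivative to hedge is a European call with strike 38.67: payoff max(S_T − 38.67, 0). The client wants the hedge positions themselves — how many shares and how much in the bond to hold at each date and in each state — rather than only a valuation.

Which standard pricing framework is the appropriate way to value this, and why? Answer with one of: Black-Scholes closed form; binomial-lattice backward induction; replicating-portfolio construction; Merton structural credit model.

framework: replicating-portfolio construction

Key observation: what is demanded is not a single number but the (Δ, B) position at each node of the 1.17/0.87 tree starting at 36; constructing those positions is the replicating-portfolio method.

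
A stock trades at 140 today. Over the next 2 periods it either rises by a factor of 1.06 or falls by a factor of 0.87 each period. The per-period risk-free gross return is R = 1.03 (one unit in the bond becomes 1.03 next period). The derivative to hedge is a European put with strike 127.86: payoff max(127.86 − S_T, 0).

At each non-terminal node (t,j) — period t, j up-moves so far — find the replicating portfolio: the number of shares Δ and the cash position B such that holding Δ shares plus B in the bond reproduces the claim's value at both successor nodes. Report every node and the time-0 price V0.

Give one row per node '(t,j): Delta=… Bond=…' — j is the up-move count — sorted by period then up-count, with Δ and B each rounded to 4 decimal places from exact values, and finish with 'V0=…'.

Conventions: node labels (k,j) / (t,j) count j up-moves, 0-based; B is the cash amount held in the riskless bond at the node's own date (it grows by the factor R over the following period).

(0,0): Delta=-0.1262 Bond=18.1790
(1,0): Delta=-0.9461 Bond=118.5878
(1,1): Delta=0.0000 Bond=0.0000
V0=0.5145

Since d<R<u, set p* = (R−d)/(u−d) = 0.8421; price each node as the discounted p*-expectation of its children.
At maturity the claim pays: V(2,0)=21.8940, V(2,1)=0.0000, V(2,2)=0.0000
(1,0): S=121.8000. Δ = (V_up−V_dn)/(S_up−S_dn) = (0.0000−21.8940)/(129.1080−105.9660) = -0.9461. V = [p*·0.0000 + (1−p*)·21.8940]/1.03 = 3.3563. B = V − Δ·S = 118.5878.
(1,1): S=148.4000. Δ = (V_up−V_dn)/(S_up−S_dn) = (0.0000−0.0000)/(157.3040−129.1080) = 0.0000. V = [p*·0.0000 + (1−p*)·0.0000]/1.03 = 0.0000. B = V − Δ·S = 0.0000.
(0,0): S=140.0000. Δ = (V_up−V_dn)/(S_up−S_dn) = (0.0000−3.3563)/(148.4000−121.8000) = -0.1262. V = [p*·0.0000 + (1−p*)·3.3563]/1.03 = 0.5145. B = V − Δ·S = 18.1790.
Verification: the root portfolio costs Δ(0,0)·S0 + B(0,0) = 0.5145, matching V0.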